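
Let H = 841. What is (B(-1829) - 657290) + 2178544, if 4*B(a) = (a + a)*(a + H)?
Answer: 2424780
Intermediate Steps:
B(a) = a*(841 + a)/2 (B(a) = ((a + a)*(a + 841))/4 = ((2*a)*(841 + a))/4 = (2*a*(841 + a))/4 = a*(841 + a)/2)
(B(-1829) - 657290) + 2178544 = ((½)*(-1829)*(841 - 1829) - 657290) + 2178544 = ((½)*(-1829)*(-988) - 657290) + 2178544 = (903526 - 657290) + 2178544 = 246236 + 2178544 = 2424780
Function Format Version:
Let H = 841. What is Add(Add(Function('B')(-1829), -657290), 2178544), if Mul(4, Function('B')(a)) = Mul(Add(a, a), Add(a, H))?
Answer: 2424780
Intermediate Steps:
Function('B')(a) = Mul(Rational(1, 2), a, Add(841, a)) (Function('B')(a) = Mul(Rational(1, 4), Mul(Add(a, a), Add(a, 841))) = Mul(Rational(1, 4), Mul(Mul(2, a), Add(841, a))) = Mul(Rational(1, 4), Mul(2, a, Add(841, a))) = Mul(Rational(1, 2), a, Add(841, a)))
Add(Add(Function('B')(-1829), -657290), 2178544) = Add(Add(Mul(Rational(1, 2), -1829, Add(841, -1829)), -657290), 2178544) = Add(Add(Mul(Rational(1, 2), -1829, -988), -657290), 2178544) = Add(Add(903526, -657290), 2178544) = Add(246236, 2178544) = 2424780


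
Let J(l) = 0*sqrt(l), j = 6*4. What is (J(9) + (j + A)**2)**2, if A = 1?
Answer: 390625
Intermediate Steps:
j = 24
J(l) = 0
(J(9) + (j + A)**2)**2 = (0 + (24 + 1)**2)**2 = (0 + 25**2)**2 = (0 + 625)**2 = 625**2 = 390625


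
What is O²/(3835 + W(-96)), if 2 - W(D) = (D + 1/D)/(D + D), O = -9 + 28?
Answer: 6653952/70714367 ≈ 0.094096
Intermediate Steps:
O = 19
W(D) = 2 - (D + 1/D)/(2*D) (W(D) = 2 - (D + 1/D)/(D + D) = 2 - (D + 1/D)/(2*D))
O²/(3835 + W(-96)) = 19²/(3835 + (3/2 - ½/(-96)²)) = 361/(3835 + (3/2 - ½*1/9216)) = 361/(3835 + (3/2 - 1/18432)) = 361/(3835 + 27647/18432) = 361/(70714367/18432) = 361*(18432/70714367) = 6653952/70714367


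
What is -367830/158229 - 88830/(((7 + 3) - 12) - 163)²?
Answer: -59431244/10636505 ≈ -5.5875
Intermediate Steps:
-367830/158229 - 88830/(((7 + 3) - 12) - 163)² = -367830*1/158229 - 88830/((10 - 12) - 163)² = -40870/17581 - 88830/(-2 - 163)² = -40870/17581 - 88830/((-165)²) = -40870/17581 - 88830/27225 = -40870/17581 - 88830*1/27225 = -40870/17581 - 1974/605 = -59431244/10636505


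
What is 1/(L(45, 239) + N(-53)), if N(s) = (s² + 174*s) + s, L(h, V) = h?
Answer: -1/6421 ≈ -0.00015574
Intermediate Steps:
N(s) = s² + 175*s
1/(L(45, 239) + N(-53)) = 1/(45 - 53*(175 - 53)) = 1/(45 - 53*122) = 1/(45 - 6466) = 1/(-6421) = -1/6421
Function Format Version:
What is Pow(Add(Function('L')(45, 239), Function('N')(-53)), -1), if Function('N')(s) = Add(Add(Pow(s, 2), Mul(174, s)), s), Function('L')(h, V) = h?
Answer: Rational(-1, 6421) ≈ -0.00015574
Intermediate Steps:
Function('N')(s) = Add(Pow(s, 2), Mul(175, s))
Pow(Add(Function('L')(45, 239), Function('N')(-53)), -1) = Pow(Add(45, Mul(-53, Add(175, -53))), -1) = Pow(Add(45, Mul(-53, 122)), -1) = Pow(Add(45, -6466), -1) = Pow(-6421, -1) = Rational(-1, 6421)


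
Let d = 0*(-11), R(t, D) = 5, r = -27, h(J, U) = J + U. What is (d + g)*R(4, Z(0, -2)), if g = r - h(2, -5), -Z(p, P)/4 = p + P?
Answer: -120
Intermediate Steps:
Z(p, P) = -4*P - 4*p (Z(p, P) = -4*(p + P) = -4*(P + p) = -4*P - 4*p)
d = 0
g = -24 (g = -27 - (2 - 5) = -27 - 1*(-3) = -27 + 3 = -24)
(d + g)*R(4, Z(0, -2)) = (0 - 24)*5 = -24*5 = -120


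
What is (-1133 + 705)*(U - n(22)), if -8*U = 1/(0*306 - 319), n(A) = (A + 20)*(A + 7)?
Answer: 332591845/638 ≈ 5.2130e+5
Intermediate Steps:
n(A) = (7 + A)*(20 + A) (n(A) = (20 + A)*(7 + A) = (7 + A)*(20 + A))
U = 1/2552 (U = -1/(8*(0*306 - 319)) = -1/(8*(0 - 319)) = -1/8/(-319) = -1/8*(-1/319) = 1/2552 ≈ 0.00039185)
(-1133 + 705)*(U - n(22)) = (-1133 + 705)*(1/2552 - (140 + 22**2 + 27*22)) = -428*(1/2552 - (140 + 484 + 594)) = -428*(1/2552 - 1*1218) = -428*(1/2552 - 1218) = -428*(-3108335/2552) = 332591845/638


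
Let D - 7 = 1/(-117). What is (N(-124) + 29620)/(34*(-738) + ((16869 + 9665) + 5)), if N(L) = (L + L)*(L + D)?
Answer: 6860660/169299 ≈ 40.524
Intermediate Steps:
D = 818/117 (D = 7 + 1/(-117) = 7 - 1/117 = 818/117 ≈ 6.9915)
N(L) = 2*L*(818/117 + L) (N(L) = (L + L)*(L + 818/117) = (2*L)*(818/117 + L) = 2*L*(818/117 + L))
(N(-124) + 29620)/(34*(-738) + ((16869 + 9665) + 5)) = ((2/117)*(-124)*(818 + 117*(-124)) + 29620)/(34*(-738) + ((16869 + 9665) + 5)) = ((2/117)*(-124)*(818 - 14508) + 29620)/(-25092 + (26534 + 5)) = ((2/117)*(-124)*(-13690) + 29620)/(-25092 + 26539) = (3395120/117 + 29620)/1447 = (6860660/117)*(1/1447) = 6860660/169299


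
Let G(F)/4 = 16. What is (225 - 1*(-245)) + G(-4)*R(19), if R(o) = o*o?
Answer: 23574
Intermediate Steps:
G(F) = 64 (G(F) = 4*16 = 64)
R(o) = o²
(225 - 1*(-245)) + G(-4)*R(19) = (225 - 1*(-245)) + 64*19² = (225 + 245) + 64*361 = 470 + 23104 = 23574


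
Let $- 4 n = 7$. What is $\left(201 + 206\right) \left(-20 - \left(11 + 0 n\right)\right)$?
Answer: $-12617$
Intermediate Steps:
$n = - \frac{7}{4}$ ($n = \left(- \frac{1}{4}\right) 7 = - \frac{7}{4} \approx -1.75$)
$\left(201 + 206\right) \left(-20 - \left(11 + 0 n\right)\right) = \left(201 + 206\right) \left(-20 + \left(-11 + 0 \left(- \frac{7}{4}\right)\right)\right) = 407 \left(-20 + \left(-11 + 0\right)\right) = 407 \left(-20 - 11\right) = 407 \left(-31\right) = -12617$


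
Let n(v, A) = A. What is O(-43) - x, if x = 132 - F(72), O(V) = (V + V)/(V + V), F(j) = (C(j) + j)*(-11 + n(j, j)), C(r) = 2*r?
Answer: 13045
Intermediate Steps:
F(j) = 3*j*(-11 + j) (F(j) = (2*j + j)*(-11 + j) = (3*j)*(-11 + j) = 3*j*(-11 + j))
O(V) = 1 (O(V) = (2*V)/((2*V)) = (2*V)*(1/(2*V)) = 1)
x = -13044 (x = 132 - 3*72*(-11 + 72) = 132 - 3*72*61 = 132 - 1*13176 = 132 - 13176 = -13044)
O(-43) - x = 1 - 1*(-13044) = 1 + 13044 = 13045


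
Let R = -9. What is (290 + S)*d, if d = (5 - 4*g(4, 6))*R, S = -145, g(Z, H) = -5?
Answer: -32625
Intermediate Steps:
d = -225 (d = (5 - 4*(-5))*(-9) = (5 + 20)*(-9) = 25*(-9) = -225)
(290 + S)*d = (290 - 145)*(-225) = 145*(-225) = -32625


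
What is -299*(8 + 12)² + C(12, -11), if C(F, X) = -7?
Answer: -119607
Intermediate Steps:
-299*(8 + 12)² + C(12, -11) = -299*(8 + 12)² - 7 = -299*20² - 7 = -299*400 - 7 = -119600 - 7 = -119607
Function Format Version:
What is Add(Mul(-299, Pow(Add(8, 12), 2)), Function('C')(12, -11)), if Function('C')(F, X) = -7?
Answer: -119607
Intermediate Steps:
Add(Mul(-299, Pow(Add(8, 12), 2)), Function('C')(12, -11)) = Add(Mul(-299, Pow(Add(8, 12), 2)), -7) = Add(Mul(-299, Pow(20, 2)), -7) = Add(Mul(-299, 400), -7) = Add(-119600, -7) = -119607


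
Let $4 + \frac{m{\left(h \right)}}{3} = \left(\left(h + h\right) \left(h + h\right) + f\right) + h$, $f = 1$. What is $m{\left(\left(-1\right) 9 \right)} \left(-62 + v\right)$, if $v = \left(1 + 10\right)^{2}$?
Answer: $55224$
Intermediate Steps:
$v = 121$ ($v = 11^{2} = 121$)
$m{\left(h \right)} = -9 + 3 h + 12 h^{2}$ ($m{\left(h \right)} = -12 + 3 \left(\left(\left(h + h\right) \left(h + h\right) + 1\right) + h\right) = -12 + 3 \left(\left(2 h 2 h + 1\right) + h\right) = -12 + 3 \left(\left(4 h^{2} + 1\right) + h\right) = -12 + 3 \left(\left(1 + 4 h^{2}\right) + h\right) = -12 + 3 \left(1 + h + 4 h^{2}\right) = -12 + \left(3 + 3 h + 12 h^{2}\right) = -9 + 3 h + 12 h^{2}$)
$m{\left(\left(-1\right) 9 \right)} \left(-62 + v\right) = \left(-9 + 3 \left(\left(-1\right) 9\right) + 12 \left(\left(-1\right) 9\right)^{2}\right) \left(-62 + 121\right) = \left(-9 + 3 \left(-9\right) + 12 \left(-9\right)^{2}\right) 59 = \left(-9 - 27 + 12 \cdot 81\right) 59 = \left(-9 - 27 + 972\right) 59 = 936 \cdot 59 = 55224$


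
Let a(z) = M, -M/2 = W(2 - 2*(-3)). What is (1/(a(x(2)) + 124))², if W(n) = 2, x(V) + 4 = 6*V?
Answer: 1/14400 ≈ 6.9444e-5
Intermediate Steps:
x(V) = -4 + 6*V
M = -4 (M = -2*2 = -4)
a(z) = -4
(1/(a(x(2)) + 124))² = (1/(-4 + 124))² = (1/120)² = 1/14400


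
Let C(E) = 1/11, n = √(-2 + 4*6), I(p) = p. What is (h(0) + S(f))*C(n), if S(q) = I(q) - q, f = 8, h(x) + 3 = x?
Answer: -3/11 ≈ -0.27273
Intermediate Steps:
h(x) = -3 + x
S(q) = 0 (S(q) = q - q = 0)
n = √22 (n = √(-2 + 24) = √22 ≈ 4.6904)
C(E) = 1/11
(h(0) + S(f))*C(n) = ((-3 + 0) + 0)*(1/11) = (-3 + 0)*(1/11) = -3*1/11 = -3/11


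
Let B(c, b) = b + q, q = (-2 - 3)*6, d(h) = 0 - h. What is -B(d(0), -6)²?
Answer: -1296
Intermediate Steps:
d(h) = -h
q = -30 (q = -5*6 = -30)
B(c, b) = -30 + b (B(c, b) = b - 30 = -30 + b)
-B(d(0), -6)² = -(-30 - 6)² = -1*(-36)² = -1*1296 = -1296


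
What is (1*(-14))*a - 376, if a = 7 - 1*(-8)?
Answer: -586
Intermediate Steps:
a = 15 (a = 7 + 8 = 15)
(1*(-14))*a - 376 = (1*(-14))*15 - 376 = -14*15 - 376 = -210 - 376 = -586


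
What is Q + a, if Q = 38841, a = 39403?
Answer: 78244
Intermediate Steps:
Q + a = 38841 + 39403 = 78244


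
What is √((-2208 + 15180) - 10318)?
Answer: √2654 ≈ 51.517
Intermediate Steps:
√((-2208 + 15180) - 10318) = √(12972 - 10318) = √2654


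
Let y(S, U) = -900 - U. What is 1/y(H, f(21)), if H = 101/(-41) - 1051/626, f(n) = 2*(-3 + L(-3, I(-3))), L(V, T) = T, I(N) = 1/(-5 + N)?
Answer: -4/3575 ≈ -0.0011189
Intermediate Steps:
f(n) = -25/4 (f(n) = 2*(-3 + 1/(-5 - 3)) = 2*(-3 + 1/(-8)) = 2*(-3 - ⅛) = 2*(-25/8) = -25/4)
H = -106317/25666 (H = 101*(-1/41) - 1051*1/626 = -101/41 - 1051/626 = -106317/25666 ≈ -4.1423)
1/y(H, f(21)) = 1/(-900 - 1*(-25/4)) = 1/(-900 + 25/4) = 1/(-3575/4) = -4/3575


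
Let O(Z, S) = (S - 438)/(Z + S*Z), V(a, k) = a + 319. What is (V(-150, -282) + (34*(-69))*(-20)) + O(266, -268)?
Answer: 1672177832/35511 ≈ 47089.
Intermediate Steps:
V(a, k) = 319 + a
O(Z, S) = (-438 + S)/(Z + S*Z)
(V(-150, -282) + (34*(-69))*(-20)) + O(266, -268) = ((319 - 150) + (34*(-69))*(-20)) + (-438 - 268)/(266*(1 - 268)) = (169 - 2346*(-20)) + (1/266)*(-706)/(-267) = (169 + 46920) + (1/266)*(-1/267)*(-706) = 47089 + 353/35511 = 1672177832/35511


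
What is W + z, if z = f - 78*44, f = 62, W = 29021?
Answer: 25651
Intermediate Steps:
z = -3370 (z = 62 - 78*44 = 62 - 3432 = -3370)
W + z = 29021 - 3370 = 25651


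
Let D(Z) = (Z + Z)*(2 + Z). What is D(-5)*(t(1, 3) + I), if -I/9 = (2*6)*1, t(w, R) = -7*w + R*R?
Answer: -3180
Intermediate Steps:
t(w, R) = R² - 7*w (t(w, R) = -7*w + R² = R² - 7*w)
D(Z) = 2*Z*(2 + Z) (D(Z) = (2*Z)*(2 + Z) = 2*Z*(2 + Z))
I = -108 (I = -9*2*6 = -108 ≈ -108.00)
D(-5)*(t(1, 3) + I) = (2*(-5)*(2 - 5))*((3² - 7*1) - 108) = (2*(-5)*(-3))*((9 - 7) - 108) = 30*(2 - 108) = 30*(-106) = -3180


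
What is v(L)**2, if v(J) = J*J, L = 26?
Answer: 456976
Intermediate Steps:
v(J) = J**2
v(L)**2 = (26**2)**2 = 676**2 = 456976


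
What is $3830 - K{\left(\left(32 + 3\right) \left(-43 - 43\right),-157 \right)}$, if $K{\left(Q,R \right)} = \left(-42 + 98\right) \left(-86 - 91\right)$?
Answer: $13742$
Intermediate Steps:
$K{\left(Q,R \right)} = -9912$ ($K{\left(Q,R \right)} = 56 \left(-177\right) = -9912$)
$3830 - K{\left(\left(32 + 3\right) \left(-43 - 43\right),-157 \right)} = 3830 - -9912 = 3830 + 9912 = 13742$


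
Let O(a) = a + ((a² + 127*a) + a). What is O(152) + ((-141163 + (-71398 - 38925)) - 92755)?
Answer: -301529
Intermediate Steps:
O(a) = a² + 129*a (O(a) = a + (a² + 128*a) = a² + 129*a)
O(152) + ((-141163 + (-71398 - 38925)) - 92755) = 152*(129 + 152) + ((-141163 + (-71398 - 38925)) - 92755) = 152*281 + ((-141163 - 110323) - 92755) = 42712 + (-251486 - 92755) = 42712 - 344241 = -301529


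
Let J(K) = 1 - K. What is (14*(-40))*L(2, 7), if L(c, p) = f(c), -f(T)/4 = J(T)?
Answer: -2240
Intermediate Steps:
f(T) = -4 + 4*T (f(T) = -4*(1 - T) = -4 + 4*T)
L(c, p) = -4 + 4*c
(14*(-40))*L(2, 7) = (14*(-40))*(-4 + 4*2) = -560*(-4 + 8) = -560*4 = -2240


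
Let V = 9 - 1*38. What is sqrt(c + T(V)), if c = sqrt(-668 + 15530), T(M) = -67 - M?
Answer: sqrt(-38 + sqrt(14862)) ≈ 9.1602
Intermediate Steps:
V = -29 (V = 9 - 38 = -29)
c = sqrt(14862) ≈ 121.91
sqrt(c + T(V)) = sqrt(sqrt(14862) + (-67 - 1*(-29))) = sqrt(sqrt(14862) + (-67 + 29)) = sqrt(sqrt(14862) - 38) = sqrt(-38 + sqrt(14862))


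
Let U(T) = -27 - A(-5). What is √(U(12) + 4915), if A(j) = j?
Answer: √4893 ≈ 69.950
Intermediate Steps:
U(T) = -22 (U(T) = -27 - 1*(-5) = -27 + 5 = -22)
√(U(12) + 4915) = √(-22 + 4915) = √4893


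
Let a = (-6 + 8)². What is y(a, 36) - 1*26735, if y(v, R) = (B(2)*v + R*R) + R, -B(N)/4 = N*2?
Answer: -25467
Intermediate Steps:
B(N) = -8*N (B(N) = -4*N*2 = -8*N)
a = 4 (a = 2² = 4)
y(v, R) = R + R² - 16*v (y(v, R) = ((-8*2)*v + R*R) + R = (-16*v + R²) + R = (R² - 16*v) + R = R + R² - 16*v)
y(a, 36) - 1*26735 = (36 + 36² - 16*4) - 1*26735 = (36 + 1296 - 64) - 26735 = 1268 - 26735 = -25467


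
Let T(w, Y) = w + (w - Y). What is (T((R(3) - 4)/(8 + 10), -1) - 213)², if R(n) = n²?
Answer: 3621409/81 ≈ 44709.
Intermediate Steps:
T(w, Y) = -Y + 2*w
(T((R(3) - 4)/(8 + 10), -1) - 213)² = ((-1*(-1) + 2*((3² - 4)/(8 + 10))) - 213)² = ((1 + 2*((9 - 4)/18)) - 213)² = ((1 + 2*(5*(1/18))) - 213)² = ((1 + 2*(5/18)) - 213)² = ((1 + 5/9) - 213)² = (14/9 - 213)² = (-1903/9)² = 3621409/81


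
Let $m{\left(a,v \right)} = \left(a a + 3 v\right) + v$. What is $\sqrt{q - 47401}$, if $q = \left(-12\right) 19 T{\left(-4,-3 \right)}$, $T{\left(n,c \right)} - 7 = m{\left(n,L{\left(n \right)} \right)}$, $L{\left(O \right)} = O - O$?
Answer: $i \sqrt{52645} \approx 229.45 i$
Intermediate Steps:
$L{\left(O \right)} = 0$
$m{\left(a,v \right)} = a^{2} + 4 v$ ($m{\left(a,v \right)} = \left(a^{2} + 3 v\right) + v = a^{2} + 4 v$)
$T{\left(n,c \right)} = 7 + n^{2}$ ($T{\left(n,c \right)} = 7 + \left(n^{2} + 4 \cdot 0\right) = 7 + \left(n^{2} + 0\right) = 7 + n^{2}$)
$q = -5244$ ($q = \left(-12\right) 19 \left(7 + \left(-4\right)^{2}\right) = - 228 \left(7 + 16\right) = \left(-228\right) 23 = -5244$)
$\sqrt{q - 47401} = \sqrt{-5244 - 47401} = \sqrt{-52645} = i \sqrt{52645}$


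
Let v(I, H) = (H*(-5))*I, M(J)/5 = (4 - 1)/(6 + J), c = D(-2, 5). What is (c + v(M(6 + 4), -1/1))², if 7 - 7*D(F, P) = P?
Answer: 310249/12544 ≈ 24.733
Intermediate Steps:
D(F, P) = 1 - P/7
c = 2/7 (c = 1 - ⅐*5 = 1 - 5/7 = 2/7 ≈ 0.28571)
M(J) = 15/(6 + J) (M(J) = 5*((4 - 1)/(6 + J)) = 5*(3/(6 + J)) = 15/(6 + J))
v(I, H) = -5*H*I (v(I, H) = (-5*H)*I = -5*H*I)
(c + v(M(6 + 4), -1/1))² = (2/7 - 5*(-1/1)*15/(6 + (6 + 4)))² = (2/7 - 5*(-1*1)*15/(6 + 10))² = (2/7 - 5*(-1)*15/16)² = (2/7 + 75/16)² = (557/112)² = 310249/12544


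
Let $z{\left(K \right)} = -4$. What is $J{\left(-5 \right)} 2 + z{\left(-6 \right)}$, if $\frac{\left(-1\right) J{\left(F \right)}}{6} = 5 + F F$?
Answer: $-364$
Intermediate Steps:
$J{\left(F \right)} = -30 - 6 F^{2}$ ($J{\left(F \right)} = - 6 \left(5 + F F\right) = - 6 \left(5 + F^{2}\right) = -30 - 6 F^{2}$)
$J{\left(-5 \right)} 2 + z{\left(-6 \right)} = \left(-30 - 6 \left(-5\right)^{2}\right) 2 - 4 = \left(-30 - 150\right) 2 - 4 = \left(-180\right) 2 - 4 = -360 - 4 = -364$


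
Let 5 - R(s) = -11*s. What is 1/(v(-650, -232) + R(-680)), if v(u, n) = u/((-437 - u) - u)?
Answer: -863/6451575 ≈ -0.00013377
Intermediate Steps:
R(s) = 5 + 11*s (R(s) = 5 - (-11)*s = 5 + 11*s)
v(u, n) = u/(-437 - 2*u)
1/(v(-650, -232) + R(-680)) = 1/(-1*(-650)/(437 + 2*(-650)) + (5 + 11*(-680))) = 1/(-1*(-650)/(437 - 1300) + (5 - 7480)) = 1/(-1*(-650)/(-863) - 7475) = 1/(-1*(-650)*(-1/863) - 7475) = 1/(-650/863 - 7475) = 1/(-6451575/863) = -863/6451575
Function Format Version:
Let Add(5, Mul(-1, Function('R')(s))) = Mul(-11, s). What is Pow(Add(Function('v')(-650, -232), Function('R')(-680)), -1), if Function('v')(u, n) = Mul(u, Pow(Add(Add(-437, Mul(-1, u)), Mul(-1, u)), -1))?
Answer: Rational(-863, 6451575) ≈ -0.00013377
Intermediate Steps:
Function('R')(s) = Add(5, Mul(11, s)) (Function('R')(s) = Add(5, Mul(-1, Mul(-11, s))) = Add(5, Mul(11, s)))
Function('v')(u, n) = Mul(u, Pow(Add(-437, Mul(-2, u)), -1))
Pow(Add(Function('v')(-650, -232), Function('R')(-680)), -1) = Pow(Add(Mul(-1, -650, Pow(Add(437, Mul(2, -650)), -1)), Add(5, Mul(11, -680))), -1) = Pow(Add(Mul(-1, -650, Pow(Add(437, -1300), -1)), Add(5, -7480)), -1) = Pow(Add(Mul(-1, -650, Pow(-863, -1)), -7475), -1) = Pow(Add(Mul(-1, -650, Rational(-1, 863)), -7475), -1) = Pow(Add(Rational(-650, 863), -7475), -1) = Pow(Rational(-6451575, 863), -1) = Rational(-863, 6451575)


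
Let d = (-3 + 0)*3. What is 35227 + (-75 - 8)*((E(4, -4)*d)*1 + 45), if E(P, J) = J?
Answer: 28504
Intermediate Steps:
d = -9 (d = -3*3 = -9)
35227 + (-75 - 8)*((E(4, -4)*d)*1 + 45) = 35227 + (-75 - 8)*(-4*(-9)*1 + 45) = 35227 - 83*(36*1 + 45) = 35227 - 83*(36 + 45) = 35227 - 83*81 = 35227 - 6723 = 28504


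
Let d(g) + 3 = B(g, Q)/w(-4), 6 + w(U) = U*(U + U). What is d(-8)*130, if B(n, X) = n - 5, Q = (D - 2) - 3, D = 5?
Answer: -455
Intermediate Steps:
w(U) = -6 + 2*U² (w(U) = -6 + U*(U + U) = -6 + U*(2*U) = -6 + 2*U²)
Q = 0 (Q = (5 - 2) - 3 = 3 - 3 = 0)
B(n, X) = -5 + n
d(g) = -83/26 + g/26 (d(g) = -3 + (-5 + g)/(-6 + 2*(-4)²) = -3 + (-5 + g)/(-6 + 2*16) = -3 + (-5 + g)/(-6 + 32) = -3 + (-5 + g)/26 = -3 + (-5 + g)*(1/26) = -3 + (-5/26 + g/26) = -83/26 + g/26)
d(-8)*130 = (-83/26 + (1/26)*(-8))*130 = (-83/26 - 4/13)*130 = -7/2*130 = -455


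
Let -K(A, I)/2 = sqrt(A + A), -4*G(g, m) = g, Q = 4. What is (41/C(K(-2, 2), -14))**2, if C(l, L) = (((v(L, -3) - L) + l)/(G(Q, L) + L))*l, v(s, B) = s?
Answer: 378225/256 ≈ 1477.4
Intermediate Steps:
G(g, m) = -g/4
K(A, I) = -2*sqrt(2)*sqrt(A) (K(A, I) = -2*sqrt(A + A) = -2*sqrt(2)*sqrt(A))
C(l, L) = l**2/(-1 + L) (C(l, L) = (((L - L) + l)/(-1/4*4 + L))*l = ((0 + l)/(-1 + L))*l = (l/(-1 + L))*l = l**2/(-1 + L))
(41/C(K(-2, 2), -14))**2 = (41/(((-2*sqrt(2)*sqrt(-2))**2/(-1 - 14))))**2 = (41/(((-2*sqrt(2)*I*sqrt(2))**2/(-15))))**2 = (41/(((-4*I)**2*(-1/15))))**2 = (41/((-16*(-1/15))))**2 = (41/(16/15))**2 = (41*(15/16))**2 = (615/16)**2 = 378225/256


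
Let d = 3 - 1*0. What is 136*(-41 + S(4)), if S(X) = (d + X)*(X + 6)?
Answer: 3944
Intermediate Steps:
d = 3 (d = 3 + 0 = 3)
S(X) = (3 + X)*(6 + X) (S(X) = (3 + X)*(X + 6) = (3 + X)*(6 + X))
136*(-41 + S(4)) = 136*(-41 + (18 + 4² + 9*4)) = 136*(-41 + (18 + 16 + 36)) = 136*(-41 + 70) = 136*29 = 3944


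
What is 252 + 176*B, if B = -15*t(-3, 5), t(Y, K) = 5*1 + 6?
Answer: -28788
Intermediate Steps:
t(Y, K) = 11 (t(Y, K) = 5 + 6 = 11)
B = -165 (B = -15*11 = -165)
252 + 176*B = 252 + 176*(-165) = 252 - 29040 = -28788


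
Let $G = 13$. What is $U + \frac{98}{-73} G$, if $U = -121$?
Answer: $- \frac{10107}{73} \approx -138.45$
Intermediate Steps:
$U + \frac{98}{-73} G = -121 + \frac{98}{-73} \cdot 13 = -121 + 98 \left(- \frac{1}{73}\right) 13 = -121 - \frac{1274}{73} = - \frac{10107}{73}$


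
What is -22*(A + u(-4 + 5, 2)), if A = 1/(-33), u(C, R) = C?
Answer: -64/3 ≈ -21.333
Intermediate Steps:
A = -1/33 ≈ -0.030303
-22*(A + u(-4 + 5, 2)) = -22*(-1/33 + (-4 + 5)) = -22*(-1/33 + 1) = -22*32/33 = -64/3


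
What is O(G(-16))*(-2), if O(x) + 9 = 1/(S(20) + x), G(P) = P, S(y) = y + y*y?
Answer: 3635/202 ≈ 17.995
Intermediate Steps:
S(y) = y + y²
O(x) = -9 + 1/(420 + x) (O(x) = -9 + 1/(20*(1 + 20) + x) = -9 + 1/(20*21 + x) = -9 + 1/(420 + x))
O(G(-16))*(-2) = ((-3779 - 9*(-16))/(420 - 16))*(-2) = ((-3779 + 144)/404)*(-2) = ((1/404)*(-3635))*(-2) = -3635/404*(-2) = 3635/202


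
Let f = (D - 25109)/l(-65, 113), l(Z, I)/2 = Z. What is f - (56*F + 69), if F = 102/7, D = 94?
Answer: -18007/26 ≈ -692.58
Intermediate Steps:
l(Z, I) = 2*Z
F = 102/7 (F = 102*(⅐) = 102/7 ≈ 14.571)
f = 5003/26 (f = (94 - 25109)/((2*(-65))) = -25015/(-130) = -25015*(-1/130) = 5003/26 ≈ 192.42)
f - (56*F + 69) = 5003/26 - (56*(102/7) + 69) = 5003/26 - (816 + 69) = 5003/26 - 1*885 = 5003/26 - 885 = -18007/26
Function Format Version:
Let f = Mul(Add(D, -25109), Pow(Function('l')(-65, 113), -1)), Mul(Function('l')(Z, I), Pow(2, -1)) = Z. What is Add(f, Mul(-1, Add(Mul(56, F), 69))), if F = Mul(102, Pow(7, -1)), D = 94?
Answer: Rational(-18007, 26) ≈ -692.58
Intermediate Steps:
Function('l')(Z, I) = Mul(2, Z)
F = Rational(102, 7) (F = Mul(102, Rational(1, 7)) = Rational(102, 7) ≈ 14.571)
f = Rational(5003, 26) (f = Mul(Add(94, -25109), Pow(Mul(2, -65), -1)) = Mul(-25015, Pow(-130, -1)) = Mul(-25015, Rational(-1, 130)) = Rational(5003, 26) ≈ 192.42)
Add(f, Mul(-1, Add(Mul(56, F), 69))) = Add(Rational(5003, 26), Mul(-1, Add(Mul(56, Rational(102, 7)), 69))) = Add(Rational(5003, 26), Mul(-1, Add(816, 69))) = Add(Rational(5003, 26), Mul(-1, 885)) = Add(Rational(5003, 26), -885) = Rational(-18007, 26)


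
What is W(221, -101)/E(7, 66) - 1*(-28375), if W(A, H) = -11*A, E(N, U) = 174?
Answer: 4934819/174 ≈ 28361.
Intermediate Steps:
W(221, -101)/E(7, 66) - 1*(-28375) = -11*221/174 - 1*(-28375) = -2431*1/174 + 28375 = -2431/174 + 28375 = 4934819/174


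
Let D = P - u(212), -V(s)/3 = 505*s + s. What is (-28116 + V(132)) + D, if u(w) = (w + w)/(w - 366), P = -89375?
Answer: -24475547/77 ≈ -3.1786e+5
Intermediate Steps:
V(s) = -1518*s (V(s) = -3*(505*s + s) = -1518*s)
u(w) = 2*w/(-366 + w) (u(w) = (2*w)/(-366 + w) = 2*w/(-366 + w))
D = -6881663/77 (D = -89375 - 2*212/(-366 + 212) = -89375 - 2*212/(-154) = -89375 - 2*212*(-1)/154 = -89375 - 1*(-212/77) = -89375 + 212/77 = -6881663/77 ≈ -89372.)
(-28116 + V(132)) + D = (-28116 - 1518*132) - 6881663/77 = (-28116 - 200376) - 6881663/77 = -228492 - 6881663/77 = -24475547/77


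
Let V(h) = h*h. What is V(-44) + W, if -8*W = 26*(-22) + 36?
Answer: 2003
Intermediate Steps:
V(h) = h²
W = 67 (W = -(26*(-22) + 36)/8 = -(-572 + 36)/8 = -⅛*(-536) = 67)
V(-44) + W = (-44)² + 67 = 1936 + 67 = 2003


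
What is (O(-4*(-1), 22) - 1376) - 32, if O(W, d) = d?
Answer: -1386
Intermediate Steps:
(O(-4*(-1), 22) - 1376) - 32 = (22 - 1376) - 32 = -1354 - 32 = -1386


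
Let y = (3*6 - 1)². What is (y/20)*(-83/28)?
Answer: -23987/560 ≈ -42.834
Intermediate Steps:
y = 289 (y = (18 - 1)² = 17² = 289)
(y/20)*(-83/28) = (289/20)*(-83/28) = -23987/560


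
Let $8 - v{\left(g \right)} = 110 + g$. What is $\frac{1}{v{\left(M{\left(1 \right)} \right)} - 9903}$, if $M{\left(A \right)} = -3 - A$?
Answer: $- \frac{1}{10001} \approx -9.999 \cdot 10^{-5}$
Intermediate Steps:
$v{\left(g \right)} = -102 - g$ ($v{\left(g \right)} = 8 - \left(110 + g\right) = -102 - g$)
$\frac{1}{v{\left(M{\left(1 \right)} \right)} - 9903} = \frac{1}{\left(-102 - \left(-3 - 1\right)\right) - 9903} = \frac{1}{\left(-102 - -4\right) - 9903} = \frac{1}{\left(-102 + 4\right) - 9903} = \frac{1}{-98 - 9903} = \frac{1}{-10001} = - \frac{1}{10001}$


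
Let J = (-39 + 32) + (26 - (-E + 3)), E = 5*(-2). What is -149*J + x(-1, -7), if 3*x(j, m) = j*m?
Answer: -2675/3 ≈ -891.67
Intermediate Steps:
E = -10
x(j, m) = j*m/3 (x(j, m) = (j*m)/3 = j*m/3)
J = 6 (J = (-39 + 32) + (26 - (-1*(-10) + 3)) = -7 + (26 - (10 + 3)) = -7 + (26 - 1*13) = -7 + (26 - 13) = -7 + 13 = 6)
-149*J + x(-1, -7) = -149*6 + (1/3)*(-1)*(-7) = -894 + 7/3 = -2675/3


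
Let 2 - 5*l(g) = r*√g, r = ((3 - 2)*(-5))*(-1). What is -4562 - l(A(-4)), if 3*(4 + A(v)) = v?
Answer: -22812/5 + 4*I*√3/3 ≈ -4562.4 + 2.3094*I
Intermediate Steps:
A(v) = -4 + v/3
r = 5 (r = (1*(-5))*(-1) = -5*(-1) = 5)
l(g) = ⅖ - √g
-4562 - l(A(-4)) = -4562 - (⅖ - √(-4 + (⅓)*(-4))) = -4562 - (⅖ - √(-4 - 4/3)) = -4562 - (⅖ - √(-16/3)) = -4562 - (⅖ - 4*I*√3/3) = -4562 + (-⅖ + 4*I*√3/3) = -22812/5 + 4*I*√3/3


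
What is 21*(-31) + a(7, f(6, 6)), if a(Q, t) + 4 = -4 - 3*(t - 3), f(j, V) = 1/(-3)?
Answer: -649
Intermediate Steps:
f(j, V) = -1/3
a(Q, t) = 1 - 3*t (a(Q, t) = -4 + (-4 - 3*(t - 3)) = -4 + (-4 - 3*(-3 + t)) = -4 + (-4 + (9 - 3*t)) = -4 + (5 - 3*t) = 1 - 3*t)
21*(-31) + a(7, f(6, 6)) = 21*(-31) + (1 - 3*(-1/3)) = -651 + (1 + 1) = -651 + 2 = -649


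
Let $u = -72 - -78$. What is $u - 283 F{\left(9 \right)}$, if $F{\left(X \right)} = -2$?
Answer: $572$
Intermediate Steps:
$u = 6$ ($u = -72 + 78 = 6$)
$u - 283 F{\left(9 \right)} = 6 - -566 = 6 + 566 = 572$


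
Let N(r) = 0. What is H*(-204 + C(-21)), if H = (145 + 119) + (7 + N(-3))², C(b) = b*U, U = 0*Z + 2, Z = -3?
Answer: -76998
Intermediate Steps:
U = 2 (U = 0*(-3) + 2 = 0 + 2 = 2)
C(b) = 2*b (C(b) = b*2 = 2*b)
H = 313 (H = (145 + 119) + (7 + 0)² = 264 + 7² = 264 + 49 = 313)
H*(-204 + C(-21)) = 313*(-204 + 2*(-21)) = 313*(-204 - 42) = 313*(-246) = -76998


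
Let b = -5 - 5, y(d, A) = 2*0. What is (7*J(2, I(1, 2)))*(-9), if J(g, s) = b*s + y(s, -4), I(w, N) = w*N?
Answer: 1260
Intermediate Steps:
y(d, A) = 0
b = -10
I(w, N) = N*w
J(g, s) = -10*s (J(g, s) = -10*s + 0 = -10*s)
(7*J(2, I(1, 2)))*(-9) = (7*(-20))*(-9) = -140*(-9) = 1260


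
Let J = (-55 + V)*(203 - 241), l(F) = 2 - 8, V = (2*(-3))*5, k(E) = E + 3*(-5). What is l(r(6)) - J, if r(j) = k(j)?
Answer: -3236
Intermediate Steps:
k(E) = -15 + E (k(E) = E - 15 = -15 + E)
V = -30 (V = -6*5 = -30)
r(j) = -15 + j
l(F) = -6
J = 3230 (J = (-55 - 30)*(203 - 241) = -85*(-38) = 3230)
l(r(6)) - J = -6 - 1*3230 = -6 - 3230 = -3236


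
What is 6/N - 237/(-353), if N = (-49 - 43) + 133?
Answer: 11835/14473 ≈ 0.81773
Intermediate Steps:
N = 41 (N = -92 + 133 = 41)
6/N - 237/(-353) = 6/41 - 237/(-353) = 6*(1/41) - 237*(-1/353) = 6/41 + 237/353 = 11835/14473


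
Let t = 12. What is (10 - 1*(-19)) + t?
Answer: 41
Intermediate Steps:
(10 - 1*(-19)) + t = (10 - 1*(-19)) + 12 = (10 + 19) + 12 = 29 + 12 = 41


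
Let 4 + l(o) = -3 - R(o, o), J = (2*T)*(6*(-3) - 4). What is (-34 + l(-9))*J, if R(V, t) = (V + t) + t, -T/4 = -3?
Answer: 7392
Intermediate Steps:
T = 12 (T = -4*(-3) = 12)
R(V, t) = V + 2*t
J = -528 (J = (2*12)*(6*(-3) - 4) = 24*(-18 - 4) = 24*(-22) = -528)
l(o) = -7 - 3*o (l(o) = -4 + (-3 - (o + 2*o)) = -4 + (-3 - 3*o) = -7 - 3*o)
(-34 + l(-9))*J = (-34 + (-7 - 3*(-9)))*(-528) = (-34 + (-7 + 27))*(-528) = (-34 + 20)*(-528) = -14*(-528) = 7392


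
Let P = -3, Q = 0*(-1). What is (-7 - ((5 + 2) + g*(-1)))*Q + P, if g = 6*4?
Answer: -3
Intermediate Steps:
g = 24
Q = 0
(-7 - ((5 + 2) + g*(-1)))*Q + P = (-7 - ((5 + 2) + 24*(-1)))*0 - 3 = (-7 - (7 - 24))*0 - 3 = (-7 - 1*(-17))*0 - 3 = (-7 + 17)*0 - 3 = 10*0 - 3 = 0 - 3 = -3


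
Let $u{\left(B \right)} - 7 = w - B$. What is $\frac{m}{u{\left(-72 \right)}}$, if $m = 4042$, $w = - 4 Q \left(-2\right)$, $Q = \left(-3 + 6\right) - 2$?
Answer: $\frac{4042}{87} \approx 46.46$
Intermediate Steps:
$Q = 1$ ($Q = 3 - 2 = 1$)
$w = 8$ ($w = \left(-4\right) 1 \left(-2\right) = \left(-4\right) \left(-2\right) = 8$)
$u{\left(B \right)} = 15 - B$ ($u{\left(B \right)} = 7 - \left(-8 + B\right) = 15 - B$)
$\frac{m}{u{\left(-72 \right)}} = \frac{4042}{15 - -72} = \frac{4042}{15 + 72} = \frac{4042}{87}$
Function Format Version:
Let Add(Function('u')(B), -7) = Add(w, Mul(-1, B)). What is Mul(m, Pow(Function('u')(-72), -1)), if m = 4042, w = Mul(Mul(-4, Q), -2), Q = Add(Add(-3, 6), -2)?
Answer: Rational(4042, 87) ≈ 46.460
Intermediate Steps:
Q = 1 (Q = Add(3, -2) = 1)
w = 8 (w = Mul(Mul(-4, 1), -2) = Mul(-4, -2) = 8)
Function('u')(B) = Add(15, Mul(-1, B)) (Function('u')(B) = Add(7, Add(8, Mul(-1, B))) = Add(15, Mul(-1, B)))
Mul(m, Pow(Function('u')(-72), -1)) = Mul(4042, Pow(Add(15, Mul(-1, -72)), -1)) = Mul(4042, Pow(Add(15, 72), -1)) = Mul(4042, Pow(87, -1)) = Mul(4042, Rational(1, 87)) = Rational(4042, 87)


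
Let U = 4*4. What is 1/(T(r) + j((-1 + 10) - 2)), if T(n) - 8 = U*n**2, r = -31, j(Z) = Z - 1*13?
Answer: 1/15378 ≈ 6.5028e-5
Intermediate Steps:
j(Z) = -13 + Z (j(Z) = Z - 13 = -13 + Z)
U = 16
T(n) = 8 + 16*n**2
1/(T(r) + j((-1 + 10) - 2)) = 1/((8 + 16*(-31)**2) + (-13 + ((-1 + 10) - 2))) = 1/((8 + 16*961) + (-13 + (9 - 2))) = 1/((8 + 15376) + (-13 + 7)) = 1/(15384 - 6) = 1/15378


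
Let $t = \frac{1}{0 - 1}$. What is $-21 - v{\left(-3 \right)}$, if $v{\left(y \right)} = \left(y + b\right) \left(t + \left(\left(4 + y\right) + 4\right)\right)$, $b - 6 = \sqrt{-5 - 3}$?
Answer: $-33 - 8 i \sqrt{2} \approx -33.0 - 11.314 i$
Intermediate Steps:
$t = -1$ ($t = \frac{1}{-1} = -1$)
$b = 6 + 2 i \sqrt{2}$ ($b = 6 + \sqrt{-5 - 3} = 6 + \sqrt{-8} = 6 + 2 i \sqrt{2} \approx 6.0 + 2.8284 i$)
$v{\left(y \right)} = \left(7 + y\right) \left(6 + y + 2 i \sqrt{2}\right)$ ($v{\left(y \right)} = \left(y + \left(6 + 2 i \sqrt{2}\right)\right) \left(-1 + \left(\left(4 + y\right) + 4\right)\right) = \left(6 + y + 2 i \sqrt{2}\right) \left(-1 + \left(8 + y\right)\right) = \left(6 + y + 2 i \sqrt{2}\right) \left(7 + y\right) = \left(7 + y\right) \left(6 + y + 2 i \sqrt{2}\right)$)
$-21 - v{\left(-3 \right)} = -21 - \left(42 + \left(-3\right)^{2} + 13 \left(-3\right) + 14 i \sqrt{2} + 2 i \left(-3\right) \sqrt{2}\right) = -21 - \left(42 + 9 - 39 + 14 i \sqrt{2} - 6 i \sqrt{2}\right) = -21 - \left(12 + 8 i \sqrt{2}\right) = -33 - 8 i \sqrt{2}$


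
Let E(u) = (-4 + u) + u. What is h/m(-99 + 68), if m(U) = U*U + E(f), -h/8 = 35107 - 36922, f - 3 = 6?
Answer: 968/65 ≈ 14.892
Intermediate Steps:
f = 9 (f = 3 + 6 = 9)
E(u) = -4 + 2*u
h = 14520 (h = -8*(35107 - 36922) = -8*(-1815) = 14520)
m(U) = 14 + U² (m(U) = U*U + (-4 + 2*9) = U² + (-4 + 18) = U² + 14 = 14 + U²)
h/m(-99 + 68) = 14520/(14 + (-99 + 68)²) = 14520/(14 + (-31)²) = 14520/(14 + 961) = 14520/975 = 14520*(1/975) = 968/65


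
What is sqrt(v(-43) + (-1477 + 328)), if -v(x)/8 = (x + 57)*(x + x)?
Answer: sqrt(8483) ≈ 92.103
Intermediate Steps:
v(x) = -16*x*(57 + x) (v(x) = -8*(x + 57)*(x + x) = -8*(57 + x)*2*x = -16*x*(57 + x))
sqrt(v(-43) + (-1477 + 328)) = sqrt(-16*(-43)*(57 - 43) + (-1477 + 328)) = sqrt(-16*(-43)*14 - 1149) = sqrt(9632 - 1149) = sqrt(8483)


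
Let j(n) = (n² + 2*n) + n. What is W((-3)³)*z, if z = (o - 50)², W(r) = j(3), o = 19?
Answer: 17298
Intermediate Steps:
j(n) = n² + 3*n
W(r) = 18 (W(r) = 3*(3 + 3) = 3*6 = 18)
z = 961 (z = (19 - 50)² = (-31)² = 961)
W((-3)³)*z = 18*961 = 17298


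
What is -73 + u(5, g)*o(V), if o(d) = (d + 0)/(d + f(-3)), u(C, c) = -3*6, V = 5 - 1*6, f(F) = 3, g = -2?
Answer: -64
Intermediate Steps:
V = -1 (V = 5 - 6 = -1)
u(C, c) = -18
o(d) = d/(3 + d) (o(d) = (d + 0)/(d + 3) = d/(3 + d))
-73 + u(5, g)*o(V) = -73 - (-18)/(3 - 1) = -73 - (-18)/2 = -73 - 18*(-1/2) = -73 + 9 = -64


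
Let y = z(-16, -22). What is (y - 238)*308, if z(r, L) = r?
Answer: -78232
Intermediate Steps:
y = -16
(y - 238)*308 = (-16 - 238)*308 = -254*308 = -78232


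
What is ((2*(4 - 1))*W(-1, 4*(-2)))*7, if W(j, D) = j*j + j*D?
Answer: 378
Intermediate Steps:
W(j, D) = j² + D*j
((2*(4 - 1))*W(-1, 4*(-2)))*7 = ((2*(4 - 1))*(-(4*(-2) - 1)))*7 = ((2*3)*(-(-8 - 1)))*7 = (6*(-1*(-9)))*7 = (6*9)*7 = 54*7 = 378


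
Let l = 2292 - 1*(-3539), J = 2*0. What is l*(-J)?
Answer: 0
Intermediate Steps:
J = 0
l = 5831 (l = 2292 + 3539 = 5831)
l*(-J) = 5831*(-1*0) = 5831*0 = 0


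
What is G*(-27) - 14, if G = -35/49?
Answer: 37/7 ≈ 5.2857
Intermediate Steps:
G = -5/7 (G = -35*1/49 = -5/7 ≈ -0.71429)
G*(-27) - 14 = -5/7*(-27) - 14 = 135/7 - 14 = 37/7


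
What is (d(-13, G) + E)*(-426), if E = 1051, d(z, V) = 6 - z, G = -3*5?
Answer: -455820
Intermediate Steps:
G = -15
(d(-13, G) + E)*(-426) = ((6 - 1*(-13)) + 1051)*(-426) = ((6 + 13) + 1051)*(-426) = (19 + 1051)*(-426) = 1070*(-426) = -455820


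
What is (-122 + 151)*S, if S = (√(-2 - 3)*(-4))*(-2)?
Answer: 232*I*√5 ≈ 518.77*I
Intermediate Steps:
S = 8*I*√5 (S = (√(-5)*(-4))*(-2) = ((I*√5)*(-4))*(-2) = -4*I*√5*(-2) = 8*I*√5 ≈ 17.889*I)
(-122 + 151)*S = (-122 + 151)*(8*I*√5) = 29*(8*I*√5) = 232*I*√5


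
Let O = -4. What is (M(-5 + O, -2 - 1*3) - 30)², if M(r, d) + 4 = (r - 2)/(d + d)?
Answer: 108241/100 ≈ 1082.4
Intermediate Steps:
M(r, d) = -4 + (-2 + r)/(2*d) (M(r, d) = -4 + (r - 2)/(d + d) = -4 + (-2 + r)/((2*d)) = -4 + (-2 + r)*(1/(2*d)) = -4 + (-2 + r)/(2*d))
(M(-5 + O, -2 - 1*3) - 30)² = ((-2 + (-5 - 4) - 8*(-2 - 1*3))/(2*(-2 - 1*3)) - 30)² = ((-2 - 9 - 8*(-2 - 3))/(2*(-2 - 3)) - 30)² = ((½)*(-2 - 9 - 8*(-5))/(-5) - 30)² = ((½)*(-⅕)*(-2 - 9 + 40) - 30)² = ((½)*(-⅕)*29 - 30)² = (-29/10 - 30)² = (-329/10)² = 108241/100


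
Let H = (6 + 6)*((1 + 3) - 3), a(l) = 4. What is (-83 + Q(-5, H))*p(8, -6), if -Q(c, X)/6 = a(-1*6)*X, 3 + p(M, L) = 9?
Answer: -2226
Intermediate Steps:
p(M, L) = 6 (p(M, L) = -3 + 9 = 6)
H = 12 (H = 12*(4 - 3) = 12*1 = 12)
Q(c, X) = -24*X
(-83 + Q(-5, H))*p(8, -6) = (-83 - 24*12)*6 = (-83 - 288)*6 = -371*6 = -2226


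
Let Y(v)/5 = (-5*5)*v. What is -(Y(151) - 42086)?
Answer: 60961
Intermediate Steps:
Y(v) = -125*v (Y(v) = 5*((-5*5)*v) = 5*(-25*v) = -125*v)
-(Y(151) - 42086) = -(-125*151 - 42086) = -(-18875 - 42086) = -1*(-60961) = 60961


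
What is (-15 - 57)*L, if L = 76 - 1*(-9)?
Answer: -6120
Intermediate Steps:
L = 85 (L = 76 + 9 = 85)
(-15 - 57)*L = (-15 - 57)*85 = -72*85 = -6120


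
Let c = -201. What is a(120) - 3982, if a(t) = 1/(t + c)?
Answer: -322543/81 ≈ -3982.0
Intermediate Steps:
a(t) = 1/(-201 + t) (a(t) = 1/(t - 201) = 1/(-201 + t))
a(120) - 3982 = 1/(-201 + 120) - 3982 = 1/(-81) - 3982 = -1/81 - 3982 = -322543/81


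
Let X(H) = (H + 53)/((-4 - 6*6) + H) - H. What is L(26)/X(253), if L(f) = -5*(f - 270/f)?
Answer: 72065/232193 ≈ 0.31037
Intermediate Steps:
L(f) = -5*f + 1350/f
X(H) = -H + (53 + H)/(-40 + H) (X(H) = (53 + H)/((-4 - 36) + H) - H = (53 + H)/(-40 + H) - H = -H + (53 + H)/(-40 + H))
L(26)/X(253) = (-5*26 + 1350/26)/(((53 - 1*253² + 41*253)/(-40 + 253))) = (-130 + 1350*(1/26))/(((53 - 1*64009 + 10373)/213)) = (-130 + 675/13)/(((53 - 64009 + 10373)/213)) = -1015/(13*((1/213)*(-53583))) = -1015/(13*(-17861/71)) = -1015/13*(-71/17861) = 72065/232193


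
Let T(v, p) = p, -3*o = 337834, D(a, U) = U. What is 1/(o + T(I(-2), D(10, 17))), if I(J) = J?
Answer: -3/337783 ≈ -8.8814e-6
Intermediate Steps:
o = -337834/3 (o = -⅓*337834 = -337834/3 ≈ -1.1261e+5)
1/(o + T(I(-2), D(10, 17))) = 1/(-337834/3 + 17) = 1/(-337783/3) = -3/337783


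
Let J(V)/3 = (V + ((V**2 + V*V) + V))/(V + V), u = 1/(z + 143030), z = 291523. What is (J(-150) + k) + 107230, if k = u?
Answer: 46402873000/434553 ≈ 1.0678e+5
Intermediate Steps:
u = 1/434553 (u = 1/(291523 + 143030) = 1/434553 ≈ 2.3012e-6)
k = 1/434553 ≈ 2.3012e-6
J(V) = 3*(2*V + 2*V**2)/(2*V) (J(V) = 3*((V + ((V**2 + V*V) + V))/(V + V)) = 3*((V + ((V**2 + V**2) + V))/((2*V))) = 3*((V + (2*V**2 + V))*(1/(2*V))) = 3*((V + (V + 2*V**2))*(1/(2*V))) = 3*((2*V + 2*V**2)*(1/(2*V))) = 3*((2*V + 2*V**2)/(2*V)) = 3*(2*V + 2*V**2)/(2*V))
(J(-150) + k) + 107230 = ((3 + 3*(-150)) + 1/434553) + 107230 = ((3 - 450) + 1/434553) + 107230 = (-447 + 1/434553) + 107230 = -194245190/434553 + 107230 = 46402873000/434553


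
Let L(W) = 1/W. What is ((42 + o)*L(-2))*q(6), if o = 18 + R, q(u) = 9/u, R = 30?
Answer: -135/2 ≈ -67.500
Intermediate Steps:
L(W) = 1/W
o = 48 (o = 18 + 30 = 48)
((42 + o)*L(-2))*q(6) = ((42 + 48)/(-2))*(9/6) = (90*(-½))*(9*(⅙)) = -45*3/2 = -135/2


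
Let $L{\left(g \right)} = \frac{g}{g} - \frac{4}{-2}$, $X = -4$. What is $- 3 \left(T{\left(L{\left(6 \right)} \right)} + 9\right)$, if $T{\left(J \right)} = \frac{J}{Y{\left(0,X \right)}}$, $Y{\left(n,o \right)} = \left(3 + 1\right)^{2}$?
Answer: $- \frac{441}{16} \approx -27.563$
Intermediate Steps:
$L{\left(g \right)} = 3$ ($L{\left(g \right)} = 1 - -2 = 1 + 2 = 3$)
$Y{\left(n,o \right)} = 16$ ($Y{\left(n,o \right)} = 4^{2} = 16$)
$T{\left(J \right)} = \frac{J}{16}$
$- 3 \left(T{\left(L{\left(6 \right)} \right)} + 9\right) = - 3 \left(\frac{1}{16} \cdot 3 + 9\right) = - 3 \left(\frac{3}{16} + 9\right) = \left(-3\right) \frac{147}{16} = - \frac{441}{16}$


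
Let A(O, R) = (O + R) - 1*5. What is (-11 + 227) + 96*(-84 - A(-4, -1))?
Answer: -6888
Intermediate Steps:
A(O, R) = -5 + O + R (A(O, R) = (O + R) - 5 = -5 + O + R)
(-11 + 227) + 96*(-84 - A(-4, -1)) = (-11 + 227) + 96*(-84 - (-5 - 4 - 1)) = 216 + 96*(-84 - 1*(-10)) = 216 + 96*(-84 + 10) = 216 + 96*(-74) = 216 - 7104 = -6888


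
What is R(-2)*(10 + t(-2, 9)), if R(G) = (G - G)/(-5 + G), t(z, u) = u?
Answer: 0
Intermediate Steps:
R(G) = 0 (R(G) = 0/(-5 + G) = 0)
R(-2)*(10 + t(-2, 9)) = 0*(10 + 9) = 0*19 = 0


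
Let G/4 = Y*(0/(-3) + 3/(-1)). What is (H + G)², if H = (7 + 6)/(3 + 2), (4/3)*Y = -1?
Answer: 3364/25 ≈ 134.56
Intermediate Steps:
Y = -¾ (Y = (¾)*(-1) = -¾ ≈ -0.75000)
G = 9 (G = 4*(-3*(0/(-3) + 3/(-1))/4) = 4*(-3*(0*(-⅓) + 3*(-1))/4) = 4*(-3*(0 - 3)/4) = 4*(-¾*(-3)) = 4*(9/4) = 9)
H = 13/5 ≈ 2.6000
(H + G)² = (13/5 + 9)² = (58/5)² = 3364/25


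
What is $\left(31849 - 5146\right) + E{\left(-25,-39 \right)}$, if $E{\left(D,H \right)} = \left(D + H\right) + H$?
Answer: $26600$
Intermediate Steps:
$E{\left(D,H \right)} = D + 2 H$
$\left(31849 - 5146\right) + E{\left(-25,-39 \right)} = \left(31849 - 5146\right) + \left(-25 + 2 \left(-39\right)\right) = 26703 - 103 = 26600$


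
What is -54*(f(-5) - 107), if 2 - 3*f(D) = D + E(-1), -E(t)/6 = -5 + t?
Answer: 6300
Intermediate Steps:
E(t) = 30 - 6*t (E(t) = -6*(-5 + t) = 30 - 6*t)
f(D) = -34/3 - D/3 (f(D) = ⅔ - (D + (30 - 6*(-1)))/3 = ⅔ - (D + (30 + 6))/3 = ⅔ - (D + 36)/3 = ⅔ - (36 + D)/3 = ⅔ + (-12 - D/3) = -34/3 - D/3)
-54*(f(-5) - 107) = -54*((-34/3 - ⅓*(-5)) - 107) = -54*((-34/3 + 5/3) - 107) = -54*(-29/3 - 107) = -54*(-350/3) = 6300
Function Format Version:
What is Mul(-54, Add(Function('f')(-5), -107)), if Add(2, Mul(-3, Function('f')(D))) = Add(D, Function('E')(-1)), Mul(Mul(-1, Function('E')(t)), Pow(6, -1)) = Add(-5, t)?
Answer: 6300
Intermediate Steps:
Function('E')(t) = Add(30, Mul(-6, t)) (Function('E')(t) = Mul(-6, Add(-5, t)) = Add(30, Mul(-6, t)))
Function('f')(D) = Add(Rational(-34, 3), Mul(Rational(-1, 3), D)) (Function('f')(D) = Add(Rational(2, 3), Mul(Rational(-1, 3), Add(D, Add(30, Mul(-6, -1))))) = Add(Rational(2, 3), Mul(Rational(-1, 3), Add(D, Add(30, 6)))) = Add(Rational(2, 3), Mul(Rational(-1, 3), Add(D, 36))) = Add(Rational(2, 3), Mul(Rational(-1, 3), Add(36, D))) = Add(Rational(2, 3), Add(-12, Mul(Rational(-1, 3), D))) = Add(Rational(-34, 3), Mul(Rational(-1, 3), D)))
Mul(-54, Add(Function('f')(-5), -107)) = Mul(-54, Add(Add(Rational(-34, 3), Mul(Rational(-1, 3), -5)), -107)) = Mul(-54, Add(Add(Rational(-34, 3), Rational(5, 3)), -107)) = Mul(-54, Add(Rational(-29, 3), -107)) = Mul(-54, Rational(-350, 3)) = 6300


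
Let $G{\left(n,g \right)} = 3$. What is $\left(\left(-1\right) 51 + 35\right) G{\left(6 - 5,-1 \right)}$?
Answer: $-48$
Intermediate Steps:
$\left(\left(-1\right) 51 + 35\right) G{\left(6 - 5,-1 \right)} = \left(\left(-1\right) 51 + 35\right) 3 = \left(-51 + 35\right) 3 = \left(-16\right) 3 = -48$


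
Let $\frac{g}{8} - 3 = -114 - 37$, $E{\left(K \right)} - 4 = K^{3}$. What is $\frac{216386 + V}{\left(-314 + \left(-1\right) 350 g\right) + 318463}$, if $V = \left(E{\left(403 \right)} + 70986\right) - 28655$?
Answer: $\frac{65709548}{732549} \approx 89.7$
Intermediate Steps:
$E{\left(K \right)} = 4 + K^{3}$
$V = 65493162$ ($V = \left(\left(4 + 403^{3}\right) + 70986\right) - 28655 = \left(\left(4 + 65450827\right) + 70986\right) - 28655 = \left(65450831 + 70986\right) - 28655 = 65521817 - 28655 = 65493162$)
$g = -1184$ ($g = 24 + 8 \left(-114 - 37\right) = 24 + 8 \left(-151\right) = 24 - 1208 = -1184$)
$\frac{216386 + V}{\left(-314 + \left(-1\right) 350 g\right) + 318463} = \frac{216386 + 65493162}{\left(-314 + \left(-1\right) 350 \left(-1184\right)\right) + 318463} = \frac{65709548}{\left(-314 - -414400\right) + 318463} = \frac{65709548}{\left(-314 + 414400\right) + 318463} = \frac{65709548}{414086 + 318463} = \frac{65709548}{732549}$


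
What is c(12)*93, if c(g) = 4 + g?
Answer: 1488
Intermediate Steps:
c(12)*93 = (4 + 12)*93 = 16*93 = 1488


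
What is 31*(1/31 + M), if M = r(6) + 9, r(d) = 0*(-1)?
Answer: 280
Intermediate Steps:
r(d) = 0
M = 9 (M = 0 + 9 = 9)
31*(1/31 + M) = 31*(1/31 + 9) = 31*(280/31) = 280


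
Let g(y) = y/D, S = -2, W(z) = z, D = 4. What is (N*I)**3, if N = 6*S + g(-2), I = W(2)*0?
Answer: 0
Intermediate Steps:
I = 0 (I = 2*0 = 0)
g(y) = y/4
N = -25/2 (N = 6*(-2) + (1/4)*(-2) = -12 - 1/2 = -25/2 ≈ -12.500)
(N*I)**3 = (-25/2*0)**3 = 0**3 = 0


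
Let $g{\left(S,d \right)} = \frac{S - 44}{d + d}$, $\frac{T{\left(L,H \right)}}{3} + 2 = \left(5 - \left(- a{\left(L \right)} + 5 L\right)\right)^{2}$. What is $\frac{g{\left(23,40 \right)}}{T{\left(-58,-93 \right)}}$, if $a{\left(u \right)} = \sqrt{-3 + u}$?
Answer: $\frac{7 i}{160 \left(- 43481 i + 295 \sqrt{61}\right)} \approx -1.0034 \cdot 10^{-6} + 5.3168 \cdot 10^{-8} i$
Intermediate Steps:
$T{\left(L,H \right)} = -6 + 3 \left(5 + \sqrt{-3 + L} - 5 L\right)^{2}$ ($T{\left(L,H \right)} = -6 + 3 \left(5 - \left(- \sqrt{-3 + L} + 5 L\right)\right)^{2} = -6 + 3 \left(5 + \sqrt{-3 + L} - 5 L\right)^{2}$)
$g{\left(S,d \right)} = \frac{-44 + S}{2 d}$
$\frac{g{\left(23,40 \right)}}{T{\left(-58,-93 \right)}} = \frac{\frac{1}{2} \cdot \frac{1}{40} \left(-44 + 23\right)}{-6 + 3 \left(5 + \sqrt{-3 - 58} - -290\right)^{2}} = \frac{\frac{1}{2} \cdot \frac{1}{40} \left(-21\right)}{-6 + 3 \left(5 + \sqrt{-61} + 290\right)^{2}} = - \frac{21}{80 \left(-6 + 3 \left(5 + i \sqrt{61} + 290\right)^{2}\right)} = - \frac{21}{80 \left(-6 + 3 \left(295 + i \sqrt{61}\right)^{2}\right)}$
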